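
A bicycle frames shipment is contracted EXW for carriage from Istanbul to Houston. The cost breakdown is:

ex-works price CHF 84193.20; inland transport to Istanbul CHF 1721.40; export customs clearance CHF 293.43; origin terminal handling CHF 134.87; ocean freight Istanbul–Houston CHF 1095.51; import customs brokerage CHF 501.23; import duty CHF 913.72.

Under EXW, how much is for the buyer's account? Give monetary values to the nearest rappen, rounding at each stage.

Buyer's account: CHF 4660.16

EXW: the seller makes goods available at their premises; the buyer bears all onward costs.
Seller's account: goods 84193.20 = 84193.20
Buyer's account: inland to port 1721.40 + export clearance 293.43 + origin terminal 134.87 + freight 1095.51 + brokerage 501.23 + duty 913.72 = 4660.16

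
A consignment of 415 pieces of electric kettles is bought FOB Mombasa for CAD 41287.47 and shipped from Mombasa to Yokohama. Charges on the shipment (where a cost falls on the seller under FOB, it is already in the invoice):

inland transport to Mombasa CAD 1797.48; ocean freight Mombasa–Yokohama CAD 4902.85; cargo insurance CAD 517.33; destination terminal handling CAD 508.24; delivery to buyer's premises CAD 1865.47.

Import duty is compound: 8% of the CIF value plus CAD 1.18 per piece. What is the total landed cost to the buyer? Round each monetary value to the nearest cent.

FOB: the seller bears costs until goods are on board at the origin port; the buyer bears freight, insurance and all costs thereafter.
Already in the invoice (seller's account under FOB): inland to port — exclude.
CIF value = FOB price + freight + insurance = 41287.47 + 4902.85 + 517.33 = 46707.65
Ad valorem component: 46707.65 × 8% = 3736.61
Specific component: 415 × 1.18 = 489.70
Import duty = 3736.61 + 489.70 = 4226.31
Buyer bears: freight 4902.85 + insurance 517.33 + destination terminal 508.24 + delivery 1865.47 + duty 4226.31 = 12020.20
Landed cost = invoice 41287.47 + 12020.20 = 53307.67

Total landed cost: CAD 53307.67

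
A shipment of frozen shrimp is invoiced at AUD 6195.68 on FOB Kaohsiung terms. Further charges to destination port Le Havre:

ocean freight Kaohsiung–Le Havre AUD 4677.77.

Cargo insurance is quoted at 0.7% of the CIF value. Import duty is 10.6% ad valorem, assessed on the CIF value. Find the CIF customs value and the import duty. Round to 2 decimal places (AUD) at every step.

Let C be the CIF value. C = FOB price + freight + 0.7% × C
C − 0.7% × C = 6195.68 + 4677.77
0.993 × C = 10873.45
C = 10873.45 / 0.993 = 10950.10
Insurance premium = 0.7% × 10950.10 = 76.65
Import duty = 10950.10 × 10.6% = 1160.71

CIF value: AUD 10950.10; import duty: AUD 1160.71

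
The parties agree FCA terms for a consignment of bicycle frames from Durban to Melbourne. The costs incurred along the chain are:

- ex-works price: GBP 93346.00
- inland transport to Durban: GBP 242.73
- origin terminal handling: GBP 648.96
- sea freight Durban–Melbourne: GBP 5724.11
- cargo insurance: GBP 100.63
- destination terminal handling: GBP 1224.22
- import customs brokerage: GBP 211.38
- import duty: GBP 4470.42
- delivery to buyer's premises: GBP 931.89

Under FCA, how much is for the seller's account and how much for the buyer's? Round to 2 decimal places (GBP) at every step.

FCA: the seller delivers export-cleared goods to the carrier; the buyer bears costs from that point.
Seller's account: goods 93346.00 + inland to port 242.73 = 93588.73
Buyer's account: origin terminal 648.96 + freight 5724.11 + insurance 100.63 + destination terminal 1224.22 + brokerage 211.38 + duty 4470.42 + delivery 931.89 = 13311.61

Seller: GBP 93588.73; buyer: GBP 13311.61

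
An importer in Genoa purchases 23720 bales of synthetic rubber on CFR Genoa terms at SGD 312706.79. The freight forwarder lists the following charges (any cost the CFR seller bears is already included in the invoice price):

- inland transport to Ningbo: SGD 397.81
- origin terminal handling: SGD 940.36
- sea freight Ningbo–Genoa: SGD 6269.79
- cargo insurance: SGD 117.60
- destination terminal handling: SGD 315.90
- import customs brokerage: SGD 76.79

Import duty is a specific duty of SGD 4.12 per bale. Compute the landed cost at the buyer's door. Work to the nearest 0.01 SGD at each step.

CFR: the seller pays costs through ocean freight to the destination port, but not insurance.
Already in the invoice (seller's account under CFR): inland to port, origin terminal, freight — exclude.
CIF value = CFR price + insurance = 312706.79 + 117.60 = 312824.39
Import duty = 23720 × 4.12 = 97726.40
Buyer bears: insurance 117.60 + destination terminal 315.90 + brokerage 76.79 + duty 97726.40 = 98236.69
Landed cost = invoice 312706.79 + 98236.69 = 410943.48

Total landed cost: SGD 410943.48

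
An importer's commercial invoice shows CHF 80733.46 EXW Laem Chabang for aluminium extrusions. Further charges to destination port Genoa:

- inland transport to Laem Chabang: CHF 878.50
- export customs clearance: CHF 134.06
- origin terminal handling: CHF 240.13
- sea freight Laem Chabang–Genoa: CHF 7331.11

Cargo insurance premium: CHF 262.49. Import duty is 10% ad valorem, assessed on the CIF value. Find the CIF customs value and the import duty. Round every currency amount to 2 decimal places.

CIF value: CHF 89579.75; import duty: CHF 8957.98

CIF = EXW price + pre-shipment costs + freight + insurance
CIF = 80733.46 + 878.50 + 134.06 + 240.13 + 7331.11 + 262.49 = 89579.75
Import duty = 89579.75 × 10% = 8957.98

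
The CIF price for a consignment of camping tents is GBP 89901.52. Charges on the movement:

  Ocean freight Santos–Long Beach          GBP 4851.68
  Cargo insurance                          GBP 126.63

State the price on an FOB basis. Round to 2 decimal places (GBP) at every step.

FOB price: GBP 84923.21

From CIF to FOB, the seller no longer bears: freight, insurance.
FOB price = 89901.52 − 4851.68 − 126.63 = 84923.21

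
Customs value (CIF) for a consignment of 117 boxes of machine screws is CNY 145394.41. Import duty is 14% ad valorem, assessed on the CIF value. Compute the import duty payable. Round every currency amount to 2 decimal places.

Import duty: CNY 20355.22

Import duty = 145394.41 × 14% = 20355.22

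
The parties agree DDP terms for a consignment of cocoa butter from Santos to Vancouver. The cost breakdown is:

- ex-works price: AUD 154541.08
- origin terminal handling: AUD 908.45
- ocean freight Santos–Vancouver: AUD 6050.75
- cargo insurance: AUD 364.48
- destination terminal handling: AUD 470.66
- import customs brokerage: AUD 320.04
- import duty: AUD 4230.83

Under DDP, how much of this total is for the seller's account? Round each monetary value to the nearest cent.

Seller's account: AUD 166886.29

DDP: the seller bears all costs including import duty.
Seller's account: goods 154541.08 + origin terminal 908.45 + freight 6050.75 + insurance 364.48 + destination terminal 470.66 + brokerage 320.04 + duty 4230.83 = 166886.29
Buyer's account: 0.00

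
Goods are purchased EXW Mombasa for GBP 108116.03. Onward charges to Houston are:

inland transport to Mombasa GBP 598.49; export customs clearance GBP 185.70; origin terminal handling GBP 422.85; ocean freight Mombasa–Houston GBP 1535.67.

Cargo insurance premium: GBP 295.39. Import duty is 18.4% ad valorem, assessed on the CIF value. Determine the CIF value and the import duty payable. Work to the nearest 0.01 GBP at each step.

CIF value: GBP 111154.13; import duty: GBP 20452.36

CIF = EXW price + pre-shipment costs + freight + insurance
CIF = 108116.03 + 598.49 + 185.70 + 422.85 + 1535.67 + 295.39 = 111154.13
Import duty = 111154.13 × 18.4% = 20452.36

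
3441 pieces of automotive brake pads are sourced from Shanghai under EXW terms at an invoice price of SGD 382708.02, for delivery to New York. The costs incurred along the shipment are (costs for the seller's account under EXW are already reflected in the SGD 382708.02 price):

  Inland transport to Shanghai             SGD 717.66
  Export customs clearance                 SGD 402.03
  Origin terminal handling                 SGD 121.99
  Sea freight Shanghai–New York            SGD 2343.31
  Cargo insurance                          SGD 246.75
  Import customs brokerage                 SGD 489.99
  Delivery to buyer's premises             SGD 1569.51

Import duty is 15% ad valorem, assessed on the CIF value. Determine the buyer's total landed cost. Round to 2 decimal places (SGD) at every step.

Total landed cost: SGD 446580.22

EXW: the seller makes goods available at their premises; the buyer bears all onward costs.
CIF value = EXW price + inland to port + export clearance + origin terminal + freight + insurance = 382708.02 + 717.66 + 402.03 + 121.99 + 2343.31 + 246.75 = 386539.76
Import duty = 386539.76 × 15% = 57980.96
Buyer bears: inland to port 717.66 + export clearance 402.03 + origin terminal 121.99 + freight 2343.31 + insurance 246.75 + brokerage 489.99 + delivery 1569.51 + duty 57980.96 = 63872.20
Landed cost = invoice 382708.02 + 63872.20 = 446580.22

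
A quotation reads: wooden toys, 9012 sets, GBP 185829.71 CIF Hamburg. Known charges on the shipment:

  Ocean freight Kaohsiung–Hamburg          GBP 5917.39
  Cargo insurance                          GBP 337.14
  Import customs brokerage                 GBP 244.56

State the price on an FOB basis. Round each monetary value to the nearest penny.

Not relevant to the conversion: brokerage — on the buyer under both terms; not part of either seller's price.
From CIF to FOB, the seller no longer bears: freight, insurance.
FOB price = 185829.71 − 5917.39 − 337.14 = 179575.18

FOB price: GBP 179575.18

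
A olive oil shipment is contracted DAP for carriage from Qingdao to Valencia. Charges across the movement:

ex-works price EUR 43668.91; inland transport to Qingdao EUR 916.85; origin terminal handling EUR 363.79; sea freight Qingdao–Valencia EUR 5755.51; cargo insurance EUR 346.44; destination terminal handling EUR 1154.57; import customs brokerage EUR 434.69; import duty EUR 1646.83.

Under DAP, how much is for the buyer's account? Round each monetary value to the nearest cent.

Buyer's account: EUR 2081.52

DAP: the seller bears all costs to the named destination except import duty and clearance.
Seller's account: goods 43668.91 + inland to port 916.85 + origin terminal 363.79 + freight 5755.51 + insurance 346.44 + destination terminal 1154.57 = 52206.07
Buyer's account: brokerage 434.69 + duty 1646.83 = 2081.52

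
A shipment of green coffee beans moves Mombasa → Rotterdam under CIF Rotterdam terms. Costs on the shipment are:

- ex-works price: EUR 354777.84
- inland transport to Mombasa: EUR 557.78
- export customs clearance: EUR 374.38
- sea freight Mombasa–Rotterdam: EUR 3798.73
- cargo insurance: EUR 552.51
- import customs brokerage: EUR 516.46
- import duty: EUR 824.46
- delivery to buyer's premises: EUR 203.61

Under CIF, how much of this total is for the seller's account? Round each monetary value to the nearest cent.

Seller's account: EUR 360061.24

CIF: the seller pays costs through ocean freight and marine insurance to the destination port.
Seller's account: goods 354777.84 + inland to port 557.78 + export clearance 374.38 + freight 3798.73 + insurance 552.51 = 360061.24
Buyer's account: brokerage 516.46 + duty 824.46 + delivery 203.61 = 1544.53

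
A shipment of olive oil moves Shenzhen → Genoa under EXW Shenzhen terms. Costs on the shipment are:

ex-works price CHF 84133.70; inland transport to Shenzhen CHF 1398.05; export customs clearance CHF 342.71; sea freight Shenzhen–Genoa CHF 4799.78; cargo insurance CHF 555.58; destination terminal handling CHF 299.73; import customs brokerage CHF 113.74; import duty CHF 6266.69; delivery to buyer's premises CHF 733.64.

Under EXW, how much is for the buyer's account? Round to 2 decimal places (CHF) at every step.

Buyer's account: CHF 14509.92

EXW: the seller makes goods available at their premises; the buyer bears all onward costs.
Seller's account: goods 84133.70 = 84133.70
Buyer's account: inland to port 1398.05 + export clearance 342.71 + freight 4799.78 + insurance 555.58 + destination terminal 299.73 + brokerage 113.74 + duty 6266.69 + delivery 733.64 = 14509.92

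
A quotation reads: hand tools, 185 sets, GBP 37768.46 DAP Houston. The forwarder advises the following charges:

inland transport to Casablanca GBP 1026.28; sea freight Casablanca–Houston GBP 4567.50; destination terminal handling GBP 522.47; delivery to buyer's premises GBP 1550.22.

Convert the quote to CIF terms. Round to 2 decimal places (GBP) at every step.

CIF price: GBP 35695.77

Not relevant to the conversion: freight, inland to port — on the seller under both DAP and CIF; already in the DAP price and stays in the CIF price.
From DAP to CIF, the seller no longer bears: destination terminal, delivery.
CIF price = 37768.46 − 522.47 − 1550.22 = 35695.77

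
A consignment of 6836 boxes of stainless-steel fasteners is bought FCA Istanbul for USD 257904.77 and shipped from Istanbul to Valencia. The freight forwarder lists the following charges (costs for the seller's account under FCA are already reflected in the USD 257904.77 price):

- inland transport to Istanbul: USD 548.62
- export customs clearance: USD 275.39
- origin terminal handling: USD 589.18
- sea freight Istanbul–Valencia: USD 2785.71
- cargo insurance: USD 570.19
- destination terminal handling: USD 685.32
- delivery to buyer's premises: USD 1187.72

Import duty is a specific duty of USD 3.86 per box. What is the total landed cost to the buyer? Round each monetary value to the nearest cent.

Total landed cost: USD 290109.85

FCA: the seller delivers export-cleared goods to the carrier; the buyer bears costs from that point.
Already in the invoice (seller's account under FCA): inland to port, export clearance — exclude.
CIF value = FCA price + origin terminal + freight + insurance = 257904.77 + 589.18 + 2785.71 + 570.19 = 261849.85
Import duty = 6836 × 3.86 = 26386.96
Buyer bears: origin terminal 589.18 + freight 2785.71 + insurance 570.19 + destination terminal 685.32 + delivery 1187.72 + duty 26386.96 = 32205.08
Landed cost = invoice 257904.77 + 32205.08 = 290109.85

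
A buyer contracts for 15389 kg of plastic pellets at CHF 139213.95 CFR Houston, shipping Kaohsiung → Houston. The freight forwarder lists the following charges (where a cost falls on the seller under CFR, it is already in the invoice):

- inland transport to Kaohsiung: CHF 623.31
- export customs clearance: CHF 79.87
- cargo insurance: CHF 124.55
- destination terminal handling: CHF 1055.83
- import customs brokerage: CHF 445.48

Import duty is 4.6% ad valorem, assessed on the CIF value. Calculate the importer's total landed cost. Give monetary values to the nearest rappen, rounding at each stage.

Total landed cost: CHF 147249.38

CFR: the seller pays costs through ocean freight to the destination port, but not insurance.
Already in the invoice (seller's account under CFR): inland to port, export clearance — exclude.
CIF value = CFR price + insurance = 139213.95 + 124.55 = 139338.50
Import duty = 139338.50 × 4.6% = 6409.57
Buyer bears: insurance 124.55 + destination terminal 1055.83 + brokerage 445.48 + duty 6409.57 = 8035.43
Landed cost = invoice 139213.95 + 8035.43 = 147249.38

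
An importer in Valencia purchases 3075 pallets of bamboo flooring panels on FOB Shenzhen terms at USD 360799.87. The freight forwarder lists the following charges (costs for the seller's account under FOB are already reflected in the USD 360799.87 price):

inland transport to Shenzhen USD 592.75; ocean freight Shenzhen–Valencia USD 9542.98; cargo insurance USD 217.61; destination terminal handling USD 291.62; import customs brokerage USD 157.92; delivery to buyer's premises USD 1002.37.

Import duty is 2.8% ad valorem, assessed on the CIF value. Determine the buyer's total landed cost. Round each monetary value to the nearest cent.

Total landed cost: USD 382388.06

FOB: the seller bears costs until goods are on board at the origin port; the buyer bears freight, insurance and all costs thereafter.
Already in the invoice (seller's account under FOB): inland to port — exclude.
CIF value = FOB price + freight + insurance = 360799.87 + 9542.98 + 217.61 = 370560.46
Import duty = 370560.46 × 2.8% = 10375.69
Buyer bears: freight 9542.98 + insurance 217.61 + destination terminal 291.62 + brokerage 157.92 + delivery 1002.37 + duty 10375.69 = 21588.19
Landed cost = invoice 360799.87 + 21588.19 = 382388.06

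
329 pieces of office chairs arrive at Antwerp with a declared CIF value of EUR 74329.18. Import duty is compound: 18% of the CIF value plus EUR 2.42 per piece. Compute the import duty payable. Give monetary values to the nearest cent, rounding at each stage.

Import duty: EUR 14175.43

Ad valorem component: 74329.18 × 18% = 13379.25
Specific component: 329 × 2.42 = 796.18
Import duty = 13379.25 + 796.18 = 14175.43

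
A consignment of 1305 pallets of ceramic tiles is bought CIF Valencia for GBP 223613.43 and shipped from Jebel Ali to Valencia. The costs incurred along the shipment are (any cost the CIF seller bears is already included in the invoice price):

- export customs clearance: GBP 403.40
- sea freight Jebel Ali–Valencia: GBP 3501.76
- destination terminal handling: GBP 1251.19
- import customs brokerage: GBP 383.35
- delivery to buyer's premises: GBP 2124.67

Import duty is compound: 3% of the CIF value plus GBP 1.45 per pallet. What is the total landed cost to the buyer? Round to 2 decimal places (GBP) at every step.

CIF: the seller pays costs through ocean freight and marine insurance to the destination port.
Already in the invoice (seller's account under CIF): export clearance, freight — exclude.
The CIF price already equals the CIF value: 223613.43
Ad valorem component: 223613.43 × 3% = 6708.40
Specific component: 1305 × 1.45 = 1892.25
Import duty = 6708.40 + 1892.25 = 8600.65
Buyer bears: destination terminal 1251.19 + brokerage 383.35 + delivery 2124.67 + duty 8600.65 = 12359.86
Landed cost = invoice 223613.43 + 12359.86 = 235973.29

Total landed cost: GBP 235973.29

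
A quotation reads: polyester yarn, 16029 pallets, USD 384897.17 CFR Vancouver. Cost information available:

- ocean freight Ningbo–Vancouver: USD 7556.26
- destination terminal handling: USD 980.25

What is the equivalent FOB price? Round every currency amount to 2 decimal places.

FOB price: USD 377340.91

Not relevant to the conversion: destination terminal — on the buyer under both terms; not part of either seller's price.
From CFR to FOB, the seller no longer bears: freight.
FOB price = 384897.17 − 7556.26 = 377340.91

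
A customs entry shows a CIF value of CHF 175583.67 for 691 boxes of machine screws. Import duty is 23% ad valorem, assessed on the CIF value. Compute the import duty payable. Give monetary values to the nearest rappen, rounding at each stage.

Import duty = 175583.67 × 23% = 40384.24

Import duty: CHF 40384.24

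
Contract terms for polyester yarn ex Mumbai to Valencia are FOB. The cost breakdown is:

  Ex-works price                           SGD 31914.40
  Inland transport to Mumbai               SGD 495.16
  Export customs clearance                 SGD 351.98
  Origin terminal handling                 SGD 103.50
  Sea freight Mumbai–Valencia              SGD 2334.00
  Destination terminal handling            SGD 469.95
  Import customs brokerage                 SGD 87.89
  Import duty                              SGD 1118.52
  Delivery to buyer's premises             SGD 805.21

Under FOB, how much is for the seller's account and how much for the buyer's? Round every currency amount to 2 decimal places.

FOB: the seller bears costs until goods are on board at the origin port; the buyer bears freight, insurance and all costs thereafter.
Seller's account: goods 31914.40 + inland to port 495.16 + export clearance 351.98 + origin terminal 103.50 = 32865.04
Buyer's account: freight 2334.00 + destination terminal 469.95 + brokerage 87.89 + duty 1118.52 + delivery 805.21 = 4815.57

Seller: SGD 32865.04; buyer: SGD 4815.57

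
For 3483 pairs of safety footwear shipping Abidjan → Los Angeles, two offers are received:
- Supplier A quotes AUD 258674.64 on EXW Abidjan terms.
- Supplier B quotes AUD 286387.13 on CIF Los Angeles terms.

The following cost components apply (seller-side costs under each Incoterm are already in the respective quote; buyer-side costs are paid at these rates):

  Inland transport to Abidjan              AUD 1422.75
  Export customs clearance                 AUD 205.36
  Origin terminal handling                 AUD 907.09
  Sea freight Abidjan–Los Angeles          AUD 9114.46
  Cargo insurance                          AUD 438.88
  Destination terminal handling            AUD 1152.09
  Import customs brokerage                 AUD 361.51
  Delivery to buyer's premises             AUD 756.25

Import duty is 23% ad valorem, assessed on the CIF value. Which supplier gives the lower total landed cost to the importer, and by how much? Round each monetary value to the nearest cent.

Supplier A (EXW):
CIF value = EXW price + inland to port + export clearance + origin terminal + freight + insurance = 258674.64 + 1422.75 + 205.36 + 907.09 + 9114.46 + 438.88 = 270763.18
Import duty = 270763.18 × 23% = 62275.53
Buyer bears (A): 1422.75 + 205.36 + 907.09 + 9114.46 + 438.88 + 1152.09 + 361.51 + 756.25 = 14358.39
Landed cost (A) = invoice 258674.64 + 14358.39 + duty 62275.53 = 335308.56
Supplier B (CIF):
The CIF price already equals the CIF value: 286387.13
Import duty = 286387.13 × 23% = 65869.04
Buyer bears (B): 1152.09 + 361.51 + 756.25 = 2269.85
Landed cost (B) = invoice 286387.13 + 2269.85 + duty 65869.04 = 354526.02
Difference = |335308.56 − 354526.02| = 19217.46

Supplier A is cheaper by AUD 19217.46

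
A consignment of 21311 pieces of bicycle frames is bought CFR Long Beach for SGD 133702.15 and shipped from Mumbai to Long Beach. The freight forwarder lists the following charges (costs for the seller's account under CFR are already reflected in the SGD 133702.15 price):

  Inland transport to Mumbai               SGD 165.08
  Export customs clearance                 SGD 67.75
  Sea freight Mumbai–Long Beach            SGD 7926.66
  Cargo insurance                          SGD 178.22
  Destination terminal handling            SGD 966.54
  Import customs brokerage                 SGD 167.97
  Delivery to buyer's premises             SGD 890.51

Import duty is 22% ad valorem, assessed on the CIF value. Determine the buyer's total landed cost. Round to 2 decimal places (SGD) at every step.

Total landed cost: SGD 165359.07

CFR: the seller pays costs through ocean freight to the destination port, but not insurance.
Already in the invoice (seller's account under CFR): inland to port, export clearance, freight — exclude.
CIF value = CFR price + insurance = 133702.15 + 178.22 = 133880.37
Import duty = 133880.37 × 22% = 29453.68
Buyer bears: insurance 178.22 + destination terminal 966.54 + brokerage 167.97 + delivery 890.51 + duty 29453.68 = 31656.92
Landed cost = invoice 133702.15 + 31656.92 = 165359.07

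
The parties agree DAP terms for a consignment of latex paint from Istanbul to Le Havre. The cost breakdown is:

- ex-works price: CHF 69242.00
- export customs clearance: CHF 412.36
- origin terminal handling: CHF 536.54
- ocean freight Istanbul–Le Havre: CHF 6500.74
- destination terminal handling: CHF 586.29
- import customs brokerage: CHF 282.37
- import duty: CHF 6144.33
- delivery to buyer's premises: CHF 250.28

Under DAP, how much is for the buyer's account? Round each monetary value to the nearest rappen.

Buyer's account: CHF 6426.70

DAP: the seller bears all costs to the named destination except import duty and clearance.
Seller's account: goods 69242.00 + export clearance 412.36 + origin terminal 536.54 + freight 6500.74 + destination terminal 586.29 + delivery 250.28 = 77528.21
Buyer's account: brokerage 282.37 + duty 6144.33 = 6426.70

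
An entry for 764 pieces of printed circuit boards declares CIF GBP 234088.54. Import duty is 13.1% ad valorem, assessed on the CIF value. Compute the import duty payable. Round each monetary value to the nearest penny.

Import duty: GBP 30665.60

Import duty = 234088.54 × 13.1% = 30665.60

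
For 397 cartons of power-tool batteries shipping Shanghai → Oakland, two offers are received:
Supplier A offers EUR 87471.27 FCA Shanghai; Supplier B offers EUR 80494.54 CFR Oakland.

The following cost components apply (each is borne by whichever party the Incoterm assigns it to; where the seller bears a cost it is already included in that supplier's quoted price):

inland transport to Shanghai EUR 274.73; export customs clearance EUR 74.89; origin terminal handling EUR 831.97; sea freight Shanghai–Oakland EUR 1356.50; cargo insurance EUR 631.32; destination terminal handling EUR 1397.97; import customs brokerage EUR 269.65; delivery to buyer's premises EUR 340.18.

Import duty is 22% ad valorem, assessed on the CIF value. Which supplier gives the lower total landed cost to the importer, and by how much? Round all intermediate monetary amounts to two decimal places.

Supplier A (FCA):
CIF value = FCA price + origin terminal + freight + insurance = 87471.27 + 831.97 + 1356.50 + 631.32 = 90291.06
Import duty = 90291.06 × 22% = 19864.03
Buyer bears (A): 831.97 + 1356.50 + 631.32 + 1397.97 + 269.65 + 340.18 = 4827.59
Landed cost (A) = invoice 87471.27 + 4827.59 + duty 19864.03 = 112162.89
Supplier B (CFR):
CIF value = CFR price + insurance = 80494.54 + 631.32 = 81125.86
Import duty = 81125.86 × 22% = 17847.69
Buyer bears (B): 631.32 + 1397.97 + 269.65 + 340.18 = 2639.12
Landed cost (B) = invoice 80494.54 + 2639.12 + duty 17847.69 = 100981.35
Difference = |112162.89 − 100981.35| = 11181.54

Supplier B is cheaper by EUR 11181.54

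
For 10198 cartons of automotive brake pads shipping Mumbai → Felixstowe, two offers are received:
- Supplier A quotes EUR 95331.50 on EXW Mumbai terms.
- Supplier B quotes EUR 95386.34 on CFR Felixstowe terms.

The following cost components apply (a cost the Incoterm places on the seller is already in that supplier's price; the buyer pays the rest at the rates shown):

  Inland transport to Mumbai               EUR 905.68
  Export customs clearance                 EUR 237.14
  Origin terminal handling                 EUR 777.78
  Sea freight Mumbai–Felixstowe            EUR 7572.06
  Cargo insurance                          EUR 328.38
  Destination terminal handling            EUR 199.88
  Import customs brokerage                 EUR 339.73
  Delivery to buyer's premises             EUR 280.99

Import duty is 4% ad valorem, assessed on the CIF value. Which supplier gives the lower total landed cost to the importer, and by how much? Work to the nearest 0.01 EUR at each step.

Supplier A (EXW):
CIF value = EXW price + inland to port + export clearance + origin terminal + freight + insurance = 95331.50 + 905.68 + 237.14 + 777.78 + 7572.06 + 328.38 = 105152.54
Import duty = 105152.54 × 4% = 4206.10
Buyer bears (A): 905.68 + 237.14 + 777.78 + 7572.06 + 328.38 + 199.88 + 339.73 + 280.99 = 10641.64
Landed cost (A) = invoice 95331.50 + 10641.64 + duty 4206.10 = 110179.24
Supplier B (CFR):
CIF value = CFR price + insurance = 95386.34 + 328.38 = 95714.72
Import duty = 95714.72 × 4% = 3828.59
Buyer bears (B): 328.38 + 199.88 + 339.73 + 280.99 = 1148.98
Landed cost (B) = invoice 95386.34 + 1148.98 + duty 3828.59 = 100363.91
Difference = |110179.24 − 100363.91| = 9815.33

Supplier B is cheaper by EUR 9815.33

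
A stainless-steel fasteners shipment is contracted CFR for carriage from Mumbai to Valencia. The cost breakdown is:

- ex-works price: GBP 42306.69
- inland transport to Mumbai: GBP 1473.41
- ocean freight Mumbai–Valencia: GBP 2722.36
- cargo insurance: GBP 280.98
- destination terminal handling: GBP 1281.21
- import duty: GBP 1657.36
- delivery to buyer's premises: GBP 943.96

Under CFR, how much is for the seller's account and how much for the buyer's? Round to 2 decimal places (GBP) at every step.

CFR: the seller pays costs through ocean freight to the destination port, but not insurance.
Seller's account: goods 42306.69 + inland to port 1473.41 + freight 2722.36 = 46502.46
Buyer's account: insurance 280.98 + destination terminal 1281.21 + duty 1657.36 + delivery 943.96 = 4163.51

Seller: GBP 46502.46; buyer: GBP 4163.51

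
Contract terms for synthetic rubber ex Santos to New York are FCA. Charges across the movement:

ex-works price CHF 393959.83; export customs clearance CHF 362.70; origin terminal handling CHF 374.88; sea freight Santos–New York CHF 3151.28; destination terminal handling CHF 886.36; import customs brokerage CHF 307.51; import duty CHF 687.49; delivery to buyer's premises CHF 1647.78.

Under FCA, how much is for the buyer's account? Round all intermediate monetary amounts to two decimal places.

FCA: the seller delivers export-cleared goods to the carrier; the buyer bears costs from that point.
Seller's account: goods 393959.83 + export clearance 362.70 = 394322.53
Buyer's account: origin terminal 374.88 + freight 3151.28 + destination terminal 886.36 + brokerage 307.51 + duty 687.49 + delivery 1647.78 = 7055.30

Buyer's account: CHF 7055.30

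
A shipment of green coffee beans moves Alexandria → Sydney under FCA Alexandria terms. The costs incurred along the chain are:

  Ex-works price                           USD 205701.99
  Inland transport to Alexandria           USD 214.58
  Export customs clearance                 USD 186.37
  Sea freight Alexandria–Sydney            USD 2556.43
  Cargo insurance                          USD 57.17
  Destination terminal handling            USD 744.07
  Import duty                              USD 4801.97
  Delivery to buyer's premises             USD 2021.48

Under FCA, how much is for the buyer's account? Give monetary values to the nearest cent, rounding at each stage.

FCA: the seller delivers export-cleared goods to the carrier; the buyer bears costs from that point.
Seller's account: goods 205701.99 + inland to port 214.58 + export clearance 186.37 = 206102.94
Buyer's account: freight 2556.43 + insurance 57.17 + destination terminal 744.07 + duty 4801.97 + delivery 2021.48 = 10181.12

Buyer's account: USD 10181.12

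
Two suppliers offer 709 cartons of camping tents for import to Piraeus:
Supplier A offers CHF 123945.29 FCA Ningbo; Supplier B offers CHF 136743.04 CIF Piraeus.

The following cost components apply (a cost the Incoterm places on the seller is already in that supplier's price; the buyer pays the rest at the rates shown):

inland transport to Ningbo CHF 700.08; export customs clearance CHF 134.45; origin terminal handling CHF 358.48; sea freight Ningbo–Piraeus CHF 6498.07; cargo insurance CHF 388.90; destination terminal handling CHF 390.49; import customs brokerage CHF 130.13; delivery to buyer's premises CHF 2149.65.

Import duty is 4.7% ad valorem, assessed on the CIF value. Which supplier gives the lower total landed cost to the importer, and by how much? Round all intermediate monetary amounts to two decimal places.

Supplier A is cheaper by CHF 5813.26

Supplier A (FCA):
CIF value = FCA price + origin terminal + freight + insurance = 123945.29 + 358.48 + 6498.07 + 388.90 = 131190.74
Import duty = 131190.74 × 4.7% = 6165.96
Buyer bears (A): 358.48 + 6498.07 + 388.90 + 390.49 + 130.13 + 2149.65 = 9915.72
Landed cost (A) = invoice 123945.29 + 9915.72 + duty 6165.96 = 140026.97
Supplier B (CIF):
The CIF price already equals the CIF value: 136743.04
Import duty = 136743.04 × 4.7% = 6426.92
Buyer bears (B): 390.49 + 130.13 + 2149.65 = 2670.27
Landed cost (B) = invoice 136743.04 + 2670.27 + duty 6426.92 = 145840.23
Difference = |140026.97 − 145840.23| = 5813.26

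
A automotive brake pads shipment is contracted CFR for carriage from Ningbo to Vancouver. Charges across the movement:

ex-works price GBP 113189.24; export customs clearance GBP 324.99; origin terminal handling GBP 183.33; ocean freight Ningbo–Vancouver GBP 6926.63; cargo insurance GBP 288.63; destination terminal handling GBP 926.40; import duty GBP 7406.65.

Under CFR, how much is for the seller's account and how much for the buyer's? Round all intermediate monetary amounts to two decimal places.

CFR: the seller pays costs through ocean freight to the destination port, but not insurance.
Seller's account: goods 113189.24 + export clearance 324.99 + origin terminal 183.33 + freight 6926.63 = 120624.19
Buyer's account: insurance 288.63 + destination terminal 926.40 + duty 7406.65 = 8621.68

Seller: GBP 120624.19; buyer: GBP 8621.68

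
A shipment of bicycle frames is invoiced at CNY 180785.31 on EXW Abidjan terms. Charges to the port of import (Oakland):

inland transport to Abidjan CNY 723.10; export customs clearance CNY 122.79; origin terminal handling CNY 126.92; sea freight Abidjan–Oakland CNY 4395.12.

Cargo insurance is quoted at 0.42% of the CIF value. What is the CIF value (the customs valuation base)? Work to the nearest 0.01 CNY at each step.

CIF value: CNY 186938.38

Let C be the CIF value. C = EXW price + pre-shipment costs + freight + 0.42% × C
C − 0.42% × C = 180785.31 + 723.10 + 122.79 + 126.92 + 4395.12
0.9958 × C = 186153.24
C = 186153.24 / 0.9958 = 186938.38
Insurance premium = 0.42% × 186938.38 = 785.14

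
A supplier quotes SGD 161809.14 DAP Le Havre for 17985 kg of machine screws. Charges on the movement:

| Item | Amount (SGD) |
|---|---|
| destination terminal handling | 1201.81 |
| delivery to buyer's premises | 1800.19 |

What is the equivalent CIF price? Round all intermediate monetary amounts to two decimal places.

From DAP to CIF, the seller no longer bears: destination terminal, delivery.
CIF price = 161809.14 − 1201.81 − 1800.19 = 158807.14

CIF price: SGD 158807.14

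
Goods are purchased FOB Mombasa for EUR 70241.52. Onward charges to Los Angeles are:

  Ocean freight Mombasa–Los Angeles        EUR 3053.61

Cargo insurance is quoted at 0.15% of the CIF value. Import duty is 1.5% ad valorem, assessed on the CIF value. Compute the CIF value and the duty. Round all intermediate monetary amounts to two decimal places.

Let C be the CIF value. C = FOB price + freight + 0.15% × C
C − 0.15% × C = 70241.52 + 3053.61
0.9985 × C = 73295.13
C = 73295.13 / 0.9985 = 73405.24
Insurance premium = 0.15% × 73405.24 = 110.11
Import duty = 73405.24 × 1.5% = 1101.08

CIF value: EUR 73405.24; import duty: EUR 1101.08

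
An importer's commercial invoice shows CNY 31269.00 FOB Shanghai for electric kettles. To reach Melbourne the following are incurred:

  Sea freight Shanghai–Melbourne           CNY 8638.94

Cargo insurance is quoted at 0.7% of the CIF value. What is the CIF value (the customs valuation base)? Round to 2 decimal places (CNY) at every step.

Let C be the CIF value. C = FOB price + freight + 0.7% × C
C − 0.7% × C = 31269.00 + 8638.94
0.993 × C = 39907.94
C = 39907.94 / 0.993 = 40189.26
Insurance premium = 0.7% × 40189.26 = 281.32

CIF value: CNY 40189.26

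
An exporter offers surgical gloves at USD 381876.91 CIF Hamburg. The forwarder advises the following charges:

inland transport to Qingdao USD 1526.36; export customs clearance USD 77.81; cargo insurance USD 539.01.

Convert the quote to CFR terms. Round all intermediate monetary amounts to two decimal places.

Not relevant to the conversion: inland to port, export clearance — on the seller under both CIF and CFR; already in the CIF price and stays in the CFR price.
From CIF to CFR, the seller no longer bears: insurance.
CFR price = 381876.91 − 539.01 = 381337.90

CFR price: USD 381337.90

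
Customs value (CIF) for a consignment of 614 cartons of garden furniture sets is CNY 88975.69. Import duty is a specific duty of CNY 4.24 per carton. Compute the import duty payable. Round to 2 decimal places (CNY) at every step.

Import duty = 614 × 4.24 = 2603.36

Import duty: CNY 2603.36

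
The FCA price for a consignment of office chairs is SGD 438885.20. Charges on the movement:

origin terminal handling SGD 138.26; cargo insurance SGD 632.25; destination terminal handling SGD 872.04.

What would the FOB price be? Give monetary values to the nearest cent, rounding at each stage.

FOB price: SGD 439023.46

Not relevant to the conversion: destination terminal, insurance — on the buyer under both terms; not part of either seller's price.
From FCA to FOB, the seller additionally bears: origin terminal.
FOB price = 438885.20 + 138.26 = 439023.46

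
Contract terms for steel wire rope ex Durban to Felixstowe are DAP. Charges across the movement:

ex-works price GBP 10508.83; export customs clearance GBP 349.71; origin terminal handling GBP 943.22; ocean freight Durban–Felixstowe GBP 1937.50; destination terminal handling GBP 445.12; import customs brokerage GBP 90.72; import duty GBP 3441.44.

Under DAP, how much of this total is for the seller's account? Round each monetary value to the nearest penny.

DAP: the seller bears all costs to the named destination except import duty and clearance.
Seller's account: goods 10508.83 + export clearance 349.71 + origin terminal 943.22 + freight 1937.50 + destination terminal 445.12 = 14184.38
Buyer's account: brokerage 90.72 + duty 3441.44 = 3532.16

Seller's account: GBP 14184.38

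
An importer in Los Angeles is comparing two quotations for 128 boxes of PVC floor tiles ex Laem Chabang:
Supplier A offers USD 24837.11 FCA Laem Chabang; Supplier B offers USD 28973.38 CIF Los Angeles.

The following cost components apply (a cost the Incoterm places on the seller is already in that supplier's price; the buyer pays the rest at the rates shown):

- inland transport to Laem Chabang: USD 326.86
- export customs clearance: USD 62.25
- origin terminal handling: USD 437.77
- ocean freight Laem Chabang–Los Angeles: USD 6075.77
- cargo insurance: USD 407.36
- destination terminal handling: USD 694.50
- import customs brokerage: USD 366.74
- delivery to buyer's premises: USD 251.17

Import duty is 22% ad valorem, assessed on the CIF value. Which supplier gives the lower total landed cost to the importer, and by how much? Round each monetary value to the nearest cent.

Supplier A (FCA):
CIF value = FCA price + origin terminal + freight + insurance = 24837.11 + 437.77 + 6075.77 + 407.36 = 31758.01
Import duty = 31758.01 × 22% = 6986.76
Buyer bears (A): 437.77 + 6075.77 + 407.36 + 694.50 + 366.74 + 251.17 = 8233.31
Landed cost (A) = invoice 24837.11 + 8233.31 + duty 6986.76 = 40057.18
Supplier B (CIF):
The CIF price already equals the CIF value: 28973.38
Import duty = 28973.38 × 22% = 6374.14
Buyer bears (B): 694.50 + 366.74 + 251.17 = 1312.41
Landed cost (B) = invoice 28973.38 + 1312.41 + duty 6374.14 = 36659.93
Difference = |40057.18 − 36659.93| = 3397.25

Supplier B is cheaper by USD 3397.25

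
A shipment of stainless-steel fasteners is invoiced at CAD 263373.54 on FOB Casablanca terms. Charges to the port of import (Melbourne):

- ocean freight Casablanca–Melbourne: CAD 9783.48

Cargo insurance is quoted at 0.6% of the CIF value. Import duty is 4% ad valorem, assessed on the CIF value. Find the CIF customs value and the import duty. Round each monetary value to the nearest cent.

CIF value: CAD 274805.86; import duty: CAD 10992.23

Let C be the CIF value. C = FOB price + freight + 0.6% × C
C − 0.6% × C = 263373.54 + 9783.48
0.994 × C = 273157.02
C = 273157.02 / 0.994 = 274805.86
Insurance premium = 0.6% × 274805.86 = 1648.84
Import duty = 274805.86 × 4% = 10992.23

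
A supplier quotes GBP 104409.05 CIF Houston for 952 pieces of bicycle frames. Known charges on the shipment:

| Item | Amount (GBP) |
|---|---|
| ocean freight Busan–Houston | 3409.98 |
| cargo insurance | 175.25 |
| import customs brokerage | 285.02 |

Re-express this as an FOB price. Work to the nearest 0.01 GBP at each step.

FOB price: GBP 100823.82

Not relevant to the conversion: brokerage — on the buyer under both terms; not part of either seller's price.
From CIF to FOB, the seller no longer bears: freight, insurance.
FOB price = 104409.05 − 3409.98 − 175.25 = 100823.82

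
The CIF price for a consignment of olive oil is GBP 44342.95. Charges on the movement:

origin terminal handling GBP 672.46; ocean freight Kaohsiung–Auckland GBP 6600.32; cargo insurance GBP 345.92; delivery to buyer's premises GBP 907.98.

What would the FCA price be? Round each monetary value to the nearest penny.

Not relevant to the conversion: delivery — on the buyer under both terms; not part of either seller's price.
From CIF to FCA, the seller no longer bears: origin terminal, freight, insurance.
FCA price = 44342.95 − 672.46 − 6600.32 − 345.92 = 36724.25

FCA price: GBP 36724.25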